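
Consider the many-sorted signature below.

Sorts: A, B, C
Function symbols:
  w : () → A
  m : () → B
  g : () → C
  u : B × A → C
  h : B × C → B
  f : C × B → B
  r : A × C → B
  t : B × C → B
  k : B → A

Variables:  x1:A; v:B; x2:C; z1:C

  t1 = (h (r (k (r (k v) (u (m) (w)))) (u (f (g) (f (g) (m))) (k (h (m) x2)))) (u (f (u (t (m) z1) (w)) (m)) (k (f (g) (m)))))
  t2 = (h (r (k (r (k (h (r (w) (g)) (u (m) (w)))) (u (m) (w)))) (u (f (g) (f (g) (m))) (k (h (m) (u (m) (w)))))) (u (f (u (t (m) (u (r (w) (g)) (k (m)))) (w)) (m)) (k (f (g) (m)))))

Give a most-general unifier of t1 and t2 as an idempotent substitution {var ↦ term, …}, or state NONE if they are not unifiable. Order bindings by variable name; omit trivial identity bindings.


{v ↦ (h (r (w) (g)) (u (m) (w))), x2 ↦ (u (m) (w)), z1 ↦ (u (r (w) (g)) (k (m)))}


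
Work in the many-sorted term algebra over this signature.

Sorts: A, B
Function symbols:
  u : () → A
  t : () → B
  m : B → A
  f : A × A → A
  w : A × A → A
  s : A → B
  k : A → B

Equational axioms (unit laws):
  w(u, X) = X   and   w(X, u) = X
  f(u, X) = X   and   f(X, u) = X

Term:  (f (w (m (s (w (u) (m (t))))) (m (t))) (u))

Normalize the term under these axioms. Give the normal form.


normal form = (w (m (s (m (t)))) (m (t)))

1. (f (w (m (s (w (u) (m (t))))) (m (t))) (u))  →  (w (m (s (w (u) (m (t))))) (m (t)))
2. (w (m (s (w (u) (m (t))))) (m (t)))  →  (w (m (s (m (t)))) (m (t)))


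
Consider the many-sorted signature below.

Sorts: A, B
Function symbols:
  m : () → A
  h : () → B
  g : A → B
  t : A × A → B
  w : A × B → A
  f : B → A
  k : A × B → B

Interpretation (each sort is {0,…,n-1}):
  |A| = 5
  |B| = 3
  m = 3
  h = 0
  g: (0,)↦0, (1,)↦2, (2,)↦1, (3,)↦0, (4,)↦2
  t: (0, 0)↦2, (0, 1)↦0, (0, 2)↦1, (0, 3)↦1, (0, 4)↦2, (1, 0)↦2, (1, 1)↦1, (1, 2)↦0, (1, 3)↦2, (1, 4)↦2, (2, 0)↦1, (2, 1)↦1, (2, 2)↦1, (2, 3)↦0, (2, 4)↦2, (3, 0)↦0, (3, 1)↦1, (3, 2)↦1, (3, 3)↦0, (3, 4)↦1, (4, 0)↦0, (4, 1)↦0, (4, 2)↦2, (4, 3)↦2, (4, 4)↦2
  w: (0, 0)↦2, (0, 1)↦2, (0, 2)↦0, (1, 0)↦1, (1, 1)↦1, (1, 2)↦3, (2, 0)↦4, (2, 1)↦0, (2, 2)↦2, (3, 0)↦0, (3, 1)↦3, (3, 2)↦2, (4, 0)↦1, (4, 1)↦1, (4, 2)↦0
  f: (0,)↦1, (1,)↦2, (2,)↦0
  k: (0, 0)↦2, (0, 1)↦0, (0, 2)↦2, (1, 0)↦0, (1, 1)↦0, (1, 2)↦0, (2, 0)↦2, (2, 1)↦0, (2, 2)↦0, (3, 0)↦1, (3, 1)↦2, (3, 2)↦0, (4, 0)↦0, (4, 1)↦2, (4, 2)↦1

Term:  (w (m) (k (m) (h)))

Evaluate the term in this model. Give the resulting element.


  m = 3
  m = 3
  h = 0
  (k (m) (h)) = k(3, 0) = 1
  (w (m) (k (m) (h))) = w(3, 1) = 3

value = 3


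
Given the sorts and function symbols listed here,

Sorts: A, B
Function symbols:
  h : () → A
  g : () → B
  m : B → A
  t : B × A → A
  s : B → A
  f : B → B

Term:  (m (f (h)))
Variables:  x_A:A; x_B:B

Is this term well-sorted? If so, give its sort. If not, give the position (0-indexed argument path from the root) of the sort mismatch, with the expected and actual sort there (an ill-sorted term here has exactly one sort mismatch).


    (h) : A
  (f (h)) : ✗ arg 0 at [0, 0] has sort A, expected B

ill-sorted at position [0, 0]: expected B, got A


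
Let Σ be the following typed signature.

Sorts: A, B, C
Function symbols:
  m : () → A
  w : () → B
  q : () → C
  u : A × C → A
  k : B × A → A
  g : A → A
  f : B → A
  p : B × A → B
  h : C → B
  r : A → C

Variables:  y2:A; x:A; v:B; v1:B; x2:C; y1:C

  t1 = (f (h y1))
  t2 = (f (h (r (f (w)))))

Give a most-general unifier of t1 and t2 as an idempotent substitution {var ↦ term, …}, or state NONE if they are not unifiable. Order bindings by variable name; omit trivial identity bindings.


{y1 ↦ (r (f (w)))}


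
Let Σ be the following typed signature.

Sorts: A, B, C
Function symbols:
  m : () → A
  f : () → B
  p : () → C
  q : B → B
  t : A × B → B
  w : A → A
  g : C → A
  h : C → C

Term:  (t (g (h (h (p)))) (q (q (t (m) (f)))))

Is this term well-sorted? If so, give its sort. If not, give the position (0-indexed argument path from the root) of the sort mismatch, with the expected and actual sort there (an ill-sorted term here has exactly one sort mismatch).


well-sorted; sort = B

        (p) : C
      (h (p)) : C
    (h (h (p))) : C
  (g (h (h (p)))) : A
        (m) : A
        (f) : B
      (t (m) (f)) : B
    (q (t (m) (f))) : B
  (q (q (t (m) (f)))) : B
(t (g (h (h (p)))) (q (q (t (m) (f))))) : B


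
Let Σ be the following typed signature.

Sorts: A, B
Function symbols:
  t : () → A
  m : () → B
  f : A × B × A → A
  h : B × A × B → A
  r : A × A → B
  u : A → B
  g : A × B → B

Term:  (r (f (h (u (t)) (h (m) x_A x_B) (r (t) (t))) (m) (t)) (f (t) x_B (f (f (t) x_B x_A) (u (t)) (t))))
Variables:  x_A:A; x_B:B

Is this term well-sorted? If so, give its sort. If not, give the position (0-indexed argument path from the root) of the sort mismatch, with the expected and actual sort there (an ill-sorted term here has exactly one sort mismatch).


        (t) : A
      (u (t)) : B
        (m) : B
        x_A : A
        x_B : B
      (h (m) x_A x_B) : A
        (t) : A
        (t) : A
      (r (t) (t)) : B
    (h (u (t)) (h (m) x_A x_B) (r (t) (t))) : A
    (m) : B
    (t) : A
  (f (h (u (t)) (h (m) x_A x_B) (r (t) (t))) (m) (t)) : A
    (t) : A
    x_B : B
        (t) : A
        x_B : B
        x_A : A
      (f (t) x_B x_A) : A
        (t) : A
      (u (t)) : B
      (t) : A
    (f (f (t) x_B x_A) (u (t)) (t)) : A
  (f (t) x_B (f (f (t) x_B x_A) (u (t)) (t))) : A
(r (f (h (u (t)) (h (m) x_A x_B) (r (t) (t))) (m) (t)) (f (t) x_B (f (f (t) x_B x_A) (u (t)) (t)))) : B

well-sorted; sort = B


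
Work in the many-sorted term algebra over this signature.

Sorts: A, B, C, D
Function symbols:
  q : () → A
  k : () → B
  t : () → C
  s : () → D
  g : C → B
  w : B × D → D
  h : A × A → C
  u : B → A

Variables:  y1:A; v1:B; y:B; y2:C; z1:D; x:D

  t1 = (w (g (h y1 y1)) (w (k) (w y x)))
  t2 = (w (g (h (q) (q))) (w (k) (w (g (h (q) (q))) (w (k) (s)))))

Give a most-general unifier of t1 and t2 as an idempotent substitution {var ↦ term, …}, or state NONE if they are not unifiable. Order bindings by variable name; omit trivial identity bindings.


{x ↦ (w (k) (s)), y ↦ (g (h (q) (q))), y1 ↦ (q)}


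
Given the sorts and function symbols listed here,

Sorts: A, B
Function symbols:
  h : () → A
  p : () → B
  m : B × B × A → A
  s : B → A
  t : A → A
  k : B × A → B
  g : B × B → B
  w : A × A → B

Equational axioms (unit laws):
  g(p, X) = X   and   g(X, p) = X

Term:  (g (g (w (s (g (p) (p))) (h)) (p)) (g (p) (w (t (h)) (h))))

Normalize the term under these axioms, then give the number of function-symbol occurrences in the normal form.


size = 9

1. (g (g (w (s (g (p) (p))) (h)) (p)) (g (p) (w (t (h)) (h))))  →  (g (w (s (g (p) (p))) (h)) (g (p) (w (t (h)) (h))))
2. (g (w (s (g (p) (p))) (h)) (g (p) (w (t (h)) (h))))  →  (g (w (s (p)) (h)) (g (p) (w (t (h)) (h))))
3. (g (w (s (p)) (h)) (g (p) (w (t (h)) (h))))  →  (g (w (s (p)) (h)) (w (t (h)) (h)))
normal form: (g (w (s (p)) (h)) (w (t (h)) (h)))


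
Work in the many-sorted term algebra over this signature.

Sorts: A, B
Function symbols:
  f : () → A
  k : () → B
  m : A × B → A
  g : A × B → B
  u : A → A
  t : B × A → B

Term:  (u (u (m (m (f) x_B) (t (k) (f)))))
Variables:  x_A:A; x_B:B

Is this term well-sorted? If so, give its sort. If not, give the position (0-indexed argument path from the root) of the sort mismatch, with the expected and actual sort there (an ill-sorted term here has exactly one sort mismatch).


well-sorted; sort = A

        (f) : A
        x_B : B
      (m (f) x_B) : A
        (k) : B
        (f) : A
      (t (k) (f)) : B
    (m (m (f) x_B) (t (k) (f))) : A
  (u (m (m (f) x_B) (t (k) (f)))) : A
(u (u (m (m (f) x_B) (t (k) (f))))) : A


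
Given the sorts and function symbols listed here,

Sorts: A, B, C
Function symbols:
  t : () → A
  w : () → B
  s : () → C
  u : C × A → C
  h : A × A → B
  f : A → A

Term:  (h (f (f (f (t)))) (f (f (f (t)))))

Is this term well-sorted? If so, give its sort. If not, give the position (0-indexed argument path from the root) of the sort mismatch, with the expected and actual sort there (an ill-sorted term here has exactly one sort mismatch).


        (t) : A
      (f (t)) : A
    (f (f (t))) : A
  (f (f (f (t)))) : A
        (t) : A
      (f (t)) : A
    (f (f (t))) : A
  (f (f (f (t)))) : A
(h (f (f (f (t)))) (f (f (f (t))))) : B

well-sorted; sort = B


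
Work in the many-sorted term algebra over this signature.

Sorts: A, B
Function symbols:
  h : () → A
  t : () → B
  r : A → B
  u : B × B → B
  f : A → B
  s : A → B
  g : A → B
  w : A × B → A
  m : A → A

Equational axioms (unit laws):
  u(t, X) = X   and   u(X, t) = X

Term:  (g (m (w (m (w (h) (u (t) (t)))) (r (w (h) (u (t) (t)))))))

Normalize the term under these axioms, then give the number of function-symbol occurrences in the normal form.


1. (g (m (w (m (w (h) (u (t) (t)))) (r (w (h) (u (t) (t)))))))  →  (g (m (w (m (w (h) (t))) (r (w (h) (u (t) (t)))))))
2. (g (m (w (m (w (h) (t))) (r (w (h) (u (t) (t)))))))  →  (g (m (w (m (w (h) (t))) (r (w (h) (t))))))
normal form: (g (m (w (m (w (h) (t))) (r (w (h) (t))))))

size = 11


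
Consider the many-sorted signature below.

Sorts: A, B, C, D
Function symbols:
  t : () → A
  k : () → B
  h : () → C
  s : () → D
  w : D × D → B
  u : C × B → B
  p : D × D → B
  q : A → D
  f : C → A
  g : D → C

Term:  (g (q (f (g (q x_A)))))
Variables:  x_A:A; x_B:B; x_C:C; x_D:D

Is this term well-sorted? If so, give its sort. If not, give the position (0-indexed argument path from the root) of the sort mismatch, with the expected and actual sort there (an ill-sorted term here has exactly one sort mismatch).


well-sorted; sort = C

          x_A : A
        (q x_A) : D
      (g (q x_A)) : C
    (f (g (q x_A))) : A
  (q (f (g (q x_A)))) : D
(g (q (f (g (q x_A))))) : C


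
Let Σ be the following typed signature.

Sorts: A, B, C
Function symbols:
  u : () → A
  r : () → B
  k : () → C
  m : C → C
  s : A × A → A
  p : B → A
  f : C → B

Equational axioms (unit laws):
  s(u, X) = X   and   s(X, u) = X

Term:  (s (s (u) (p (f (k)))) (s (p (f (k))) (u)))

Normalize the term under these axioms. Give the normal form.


1. (s (s (u) (p (f (k)))) (s (p (f (k))) (u)))  →  (s (p (f (k))) (s (p (f (k))) (u)))
2. (s (p (f (k))) (s (p (f (k))) (u)))  →  (s (p (f (k))) (p (f (k))))

normal form = (s (p (f (k))) (p (f (k))))


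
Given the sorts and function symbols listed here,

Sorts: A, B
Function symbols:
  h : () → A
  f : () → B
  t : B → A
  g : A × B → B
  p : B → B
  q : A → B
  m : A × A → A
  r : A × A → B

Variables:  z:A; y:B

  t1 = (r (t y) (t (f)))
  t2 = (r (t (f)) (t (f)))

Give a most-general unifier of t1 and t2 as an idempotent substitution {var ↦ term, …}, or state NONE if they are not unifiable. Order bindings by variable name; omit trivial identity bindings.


{y ↦ (f)}


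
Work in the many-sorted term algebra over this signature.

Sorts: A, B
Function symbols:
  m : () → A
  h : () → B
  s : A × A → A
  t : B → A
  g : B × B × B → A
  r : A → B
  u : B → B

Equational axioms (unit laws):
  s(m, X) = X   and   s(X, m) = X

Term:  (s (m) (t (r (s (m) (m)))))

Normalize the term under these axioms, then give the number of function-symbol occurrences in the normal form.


1. (s (m) (t (r (s (m) (m)))))  →  (t (r (s (m) (m))))
2. (t (r (s (m) (m))))  →  (t (r (m)))
normal form: (t (r (m)))

size = 3


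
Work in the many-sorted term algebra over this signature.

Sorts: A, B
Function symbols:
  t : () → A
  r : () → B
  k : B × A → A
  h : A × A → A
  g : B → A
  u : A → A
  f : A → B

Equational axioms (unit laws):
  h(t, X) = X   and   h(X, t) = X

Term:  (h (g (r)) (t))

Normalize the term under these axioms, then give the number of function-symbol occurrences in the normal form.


1. (h (g (r)) (t))  →  (g (r))
normal form: (g (r))

size = 2


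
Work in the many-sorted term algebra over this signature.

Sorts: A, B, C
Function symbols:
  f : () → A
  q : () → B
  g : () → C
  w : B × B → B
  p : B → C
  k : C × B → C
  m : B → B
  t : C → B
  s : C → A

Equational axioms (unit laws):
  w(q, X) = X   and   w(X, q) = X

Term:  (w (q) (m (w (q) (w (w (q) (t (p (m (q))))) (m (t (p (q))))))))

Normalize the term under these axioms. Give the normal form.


normal form = (m (w (t (p (m (q)))) (m (t (p (q))))))

1. (w (q) (m (w (q) (w (w (q) (t (p (m (q))))) (m (t (p (q))))))))  →  (m (w (q) (w (w (q) (t (p (m (q))))) (m (t (p (q)))))))
2. (m (w (q) (w (w (q) (t (p (m (q))))) (m (t (p (q)))))))  →  (m (w (w (q) (t (p (m (q))))) (m (t (p (q))))))
3. (m (w (w (q) (t (p (m (q))))) (m (t (p (q))))))  →  (m (w (t (p (m (q)))) (m (t (p (q))))))


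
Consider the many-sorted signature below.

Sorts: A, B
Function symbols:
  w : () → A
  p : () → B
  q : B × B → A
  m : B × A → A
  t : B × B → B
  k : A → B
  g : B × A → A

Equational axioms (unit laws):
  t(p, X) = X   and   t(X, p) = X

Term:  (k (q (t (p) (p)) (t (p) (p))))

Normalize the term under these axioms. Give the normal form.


1. (k (q (t (p) (p)) (t (p) (p))))  →  (k (q (p) (t (p) (p))))
2. (k (q (p) (t (p) (p))))  →  (k (q (p) (p)))

normal form = (k (q (p) (p)))


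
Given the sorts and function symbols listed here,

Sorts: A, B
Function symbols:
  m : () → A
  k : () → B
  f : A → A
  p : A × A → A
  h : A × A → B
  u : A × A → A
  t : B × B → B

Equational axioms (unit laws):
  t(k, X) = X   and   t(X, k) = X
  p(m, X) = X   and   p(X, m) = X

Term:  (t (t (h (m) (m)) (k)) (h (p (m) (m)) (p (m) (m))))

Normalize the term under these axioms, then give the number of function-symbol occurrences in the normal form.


size = 7

1. (t (t (h (m) (m)) (k)) (h (p (m) (m)) (p (m) (m))))  →  (t (h (m) (m)) (h (p (m) (m)) (p (m) (m))))
2. (t (h (m) (m)) (h (p (m) (m)) (p (m) (m))))  →  (t (h (m) (m)) (h (m) (p (m) (m))))
3. (t (h (m) (m)) (h (m) (p (m) (m))))  →  (t (h (m) (m)) (h (m) (m)))
normal form: (t (h (m) (m)) (h (m) (m)))


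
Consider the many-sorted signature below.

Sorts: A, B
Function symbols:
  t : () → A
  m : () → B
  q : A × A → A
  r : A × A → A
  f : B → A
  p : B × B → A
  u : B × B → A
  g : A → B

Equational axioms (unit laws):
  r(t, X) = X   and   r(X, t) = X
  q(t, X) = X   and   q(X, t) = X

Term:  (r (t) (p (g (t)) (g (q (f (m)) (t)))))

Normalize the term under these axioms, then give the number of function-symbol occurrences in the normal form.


size = 6

1. (r (t) (p (g (t)) (g (q (f (m)) (t)))))  →  (p (g (t)) (g (q (f (m)) (t))))
2. (p (g (t)) (g (q (f (m)) (t))))  →  (p (g (t)) (g (f (m))))
normal form: (p (g (t)) (g (f (m))))


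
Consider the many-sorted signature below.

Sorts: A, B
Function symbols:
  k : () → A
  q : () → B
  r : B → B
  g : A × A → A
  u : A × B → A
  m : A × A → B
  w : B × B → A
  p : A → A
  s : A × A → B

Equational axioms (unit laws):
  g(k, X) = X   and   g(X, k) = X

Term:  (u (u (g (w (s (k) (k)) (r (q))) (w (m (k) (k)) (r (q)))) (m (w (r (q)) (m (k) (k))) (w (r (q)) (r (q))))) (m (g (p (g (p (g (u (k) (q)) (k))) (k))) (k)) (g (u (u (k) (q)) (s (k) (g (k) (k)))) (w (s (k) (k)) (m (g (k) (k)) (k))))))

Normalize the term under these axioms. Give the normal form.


normal form = (u (u (g (w (s (k) (k)) (r (q))) (w (m (k) (k)) (r (q)))) (m (w (r (q)) (m (k) (k))) (w (r (q)) (r (q))))) (m (p (p (u (k) (q)))) (g (u (u (k) (q)) (s (k) (k))) (w (s (k) (k)) (m (k) (k))))))

1. (u (u (g (w (s (k) (k)) (r (q))) (w (m (k) (k)) (r (q)))) (m (w (r (q)) (m (k) (k))) (w (r (q)) (r (q))))) (m (g (p (g (p (g (u (k) (q)) (k))) (k))) (k)) (g (u (u (k) (q)) (s (k) (g (k) (k)))) (w (s (k) (k)) (m (g (k) (k)) (k))))))  →  (u (u (g (w (s (k) (k)) (r (q))) (w (m (k) (k)) (r (q)))) (m (w (r (q)) (m (k) (k))) (w (r (q)) (r (q))))) (m (p (g (p (g (u (k) (q)) (k))) (k))) (g (u (u (k) (q)) (s (k) (g (k) (k)))) (w (s (k) (k)) (m (g (k) (k)) (k))))))
2. (u (u (g (w (s (k) (k)) (r (q))) (w (m (k) (k)) (r (q)))) (m (w (r (q)) (m (k) (k))) (w (r (q)) (r (q))))) (m (p (g (p (g (u (k) (q)) (k))) (k))) (g (u (u (k) (q)) (s (k) (g (k) (k)))) (w (s (k) (k)) (m (g (k) (k)) (k))))))  →  (u (u (g (w (s (k) (k)) (r (q))) (w (m (k) (k)) (r (q)))) (m (w (r (q)) (m (k) (k))) (w (r (q)) (r (q))))) (m (p (p (g (u (k) (q)) (k)))) (g (u (u (k) (q)) (s (k) (g (k) (k)))) (w (s (k) (k)) (m (g (k) (k)) (k))))))
3. (u (u (g (w (s (k) (k)) (r (q))) (w (m (k) (k)) (r (q)))) (m (w (r (q)) (m (k) (k))) (w (r (q)) (r (q))))) (m (p (p (g (u (k) (q)) (k)))) (g (u (u (k) (q)) (s (k) (g (k) (k)))) (w (s (k) (k)) (m (g (k) (k)) (k))))))  →  (u (u (g (w (s (k) (k)) (r (q))) (w (m (k) (k)) (r (q)))) (m (w (r (q)) (m (k) (k))) (w (r (q)) (r (q))))) (m (p (p (u (k) (q)))) (g (u (u (k) (q)) (s (k) (g (k) (k)))) (w (s (k) (k)) (m (g (k) (k)) (k))))))
4. (u (u (g (w (s (k) (k)) (r (q))) (w (m (k) (k)) (r (q)))) (m (w (r (q)) (m (k) (k))) (w (r (q)) (r (q))))) (m (p (p (u (k) (q)))) (g (u (u (k) (q)) (s (k) (g (k) (k)))) (w (s (k) (k)) (m (g (k) (k)) (k))))))  →  (u (u (g (w (s (k) (k)) (r (q))) (w (m (k) (k)) (r (q)))) (m (w (r (q)) (m (k) (k))) (w (r (q)) (r (q))))) (m (p (p (u (k) (q)))) (g (u (u (k) (q)) (s (k) (k))) (w (s (k) (k)) (m (g (k) (k)) (k))))))
5. (u (u (g (w (s (k) (k)) (r (q))) (w (m (k) (k)) (r (q)))) (m (w (r (q)) (m (k) (k))) (w (r (q)) (r (q))))) (m (p (p (u (k) (q)))) (g (u (u (k) (q)) (s (k) (k))) (w (s (k) (k)) (m (g (k) (k)) (k))))))  →  (u (u (g (w (s (k) (k)) (r (q))) (w (m (k) (k)) (r (q)))) (m (w (r (q)) (m (k) (k))) (w (r (q)) (r (q))))) (m (p (p (u (k) (q)))) (g (u (u (k) (q)) (s (k) (k))) (w (s (k) (k)) (m (k) (k))))))


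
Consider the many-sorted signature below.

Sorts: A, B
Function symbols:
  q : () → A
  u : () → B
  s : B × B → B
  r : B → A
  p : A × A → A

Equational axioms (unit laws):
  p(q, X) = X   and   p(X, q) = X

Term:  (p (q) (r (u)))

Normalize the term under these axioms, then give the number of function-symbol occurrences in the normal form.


size = 2

1. (p (q) (r (u)))  →  (r (u))
normal form: (r (u))


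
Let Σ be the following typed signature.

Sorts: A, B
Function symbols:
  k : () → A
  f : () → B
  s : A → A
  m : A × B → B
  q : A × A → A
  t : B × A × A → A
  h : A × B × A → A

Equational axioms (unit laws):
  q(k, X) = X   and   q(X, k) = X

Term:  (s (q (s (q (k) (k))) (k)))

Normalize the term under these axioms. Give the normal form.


normal form = (s (s (k)))

1. (s (q (s (q (k) (k))) (k)))  →  (s (s (q (k) (k))))
2. (s (s (q (k) (k))))  →  (s (s (k)))


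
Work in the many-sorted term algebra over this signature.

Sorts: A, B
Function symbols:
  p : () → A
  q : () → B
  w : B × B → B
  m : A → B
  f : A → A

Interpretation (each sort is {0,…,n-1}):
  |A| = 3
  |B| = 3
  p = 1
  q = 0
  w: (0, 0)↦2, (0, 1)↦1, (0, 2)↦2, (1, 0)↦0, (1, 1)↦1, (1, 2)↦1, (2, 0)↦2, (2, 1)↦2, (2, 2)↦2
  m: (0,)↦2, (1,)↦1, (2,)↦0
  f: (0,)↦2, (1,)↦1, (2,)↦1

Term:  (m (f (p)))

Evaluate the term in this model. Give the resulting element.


value = 1

  p = 1
  (f (p)) = f(1,) = 1
  (m (f (p))) = m(1,) = 1


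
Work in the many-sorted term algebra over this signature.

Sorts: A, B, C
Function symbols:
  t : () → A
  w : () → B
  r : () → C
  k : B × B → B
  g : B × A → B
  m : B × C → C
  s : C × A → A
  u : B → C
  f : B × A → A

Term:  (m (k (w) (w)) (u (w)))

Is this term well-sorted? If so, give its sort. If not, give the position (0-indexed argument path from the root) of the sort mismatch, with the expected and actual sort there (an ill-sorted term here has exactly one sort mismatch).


well-sorted; sort = C

    (w) : B
    (w) : B
  (k (w) (w)) : B
    (w) : B
  (u (w)) : C
(m (k (w) (w)) (u (w))) : C


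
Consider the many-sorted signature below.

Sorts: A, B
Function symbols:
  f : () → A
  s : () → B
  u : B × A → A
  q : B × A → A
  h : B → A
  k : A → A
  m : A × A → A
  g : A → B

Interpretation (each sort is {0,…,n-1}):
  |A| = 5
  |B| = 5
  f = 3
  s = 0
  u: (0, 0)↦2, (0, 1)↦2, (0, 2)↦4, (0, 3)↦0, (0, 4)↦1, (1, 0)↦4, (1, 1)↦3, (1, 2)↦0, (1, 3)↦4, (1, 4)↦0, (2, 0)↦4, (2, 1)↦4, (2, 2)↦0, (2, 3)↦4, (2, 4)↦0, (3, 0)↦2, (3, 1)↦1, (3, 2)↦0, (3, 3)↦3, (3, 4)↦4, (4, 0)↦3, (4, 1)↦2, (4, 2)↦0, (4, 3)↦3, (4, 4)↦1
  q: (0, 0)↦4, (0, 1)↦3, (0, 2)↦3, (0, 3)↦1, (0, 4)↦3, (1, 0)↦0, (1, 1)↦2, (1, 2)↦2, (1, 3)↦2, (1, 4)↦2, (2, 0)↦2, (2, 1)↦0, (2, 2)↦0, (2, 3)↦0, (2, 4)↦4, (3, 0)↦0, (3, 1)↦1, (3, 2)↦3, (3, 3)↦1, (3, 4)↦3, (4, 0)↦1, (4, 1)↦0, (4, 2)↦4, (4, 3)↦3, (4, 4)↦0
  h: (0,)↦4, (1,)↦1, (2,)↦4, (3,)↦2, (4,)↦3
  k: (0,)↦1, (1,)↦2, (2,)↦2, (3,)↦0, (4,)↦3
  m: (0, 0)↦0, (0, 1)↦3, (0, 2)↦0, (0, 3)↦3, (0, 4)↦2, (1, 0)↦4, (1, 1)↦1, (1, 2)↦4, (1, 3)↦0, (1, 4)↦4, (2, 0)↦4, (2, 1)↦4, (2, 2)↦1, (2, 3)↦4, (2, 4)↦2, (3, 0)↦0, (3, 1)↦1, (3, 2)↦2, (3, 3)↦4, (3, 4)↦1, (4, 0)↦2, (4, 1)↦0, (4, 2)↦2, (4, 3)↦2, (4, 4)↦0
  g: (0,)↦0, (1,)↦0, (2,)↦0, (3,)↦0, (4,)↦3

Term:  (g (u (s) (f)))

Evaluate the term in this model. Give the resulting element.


value = 0

  s = 0
  f = 3
  (u (s) (f)) = u(0, 3) = 0
  (g (u (s) (f))) = g(0,) = 0


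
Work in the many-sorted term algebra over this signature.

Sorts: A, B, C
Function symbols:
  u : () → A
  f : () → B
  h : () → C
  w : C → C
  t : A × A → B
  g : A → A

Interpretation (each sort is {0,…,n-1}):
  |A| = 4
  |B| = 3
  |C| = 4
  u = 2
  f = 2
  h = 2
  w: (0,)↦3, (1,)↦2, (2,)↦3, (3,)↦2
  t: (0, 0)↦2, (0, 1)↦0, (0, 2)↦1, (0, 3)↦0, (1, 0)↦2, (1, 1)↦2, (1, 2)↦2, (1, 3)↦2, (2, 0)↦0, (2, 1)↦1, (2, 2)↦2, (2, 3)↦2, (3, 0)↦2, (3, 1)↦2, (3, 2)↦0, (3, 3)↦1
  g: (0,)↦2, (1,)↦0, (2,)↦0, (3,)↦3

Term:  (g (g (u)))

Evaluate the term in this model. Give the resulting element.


  u = 2
  (g (u)) = g(2,) = 0
  (g (g (u))) = g(0,) = 2

value = 2


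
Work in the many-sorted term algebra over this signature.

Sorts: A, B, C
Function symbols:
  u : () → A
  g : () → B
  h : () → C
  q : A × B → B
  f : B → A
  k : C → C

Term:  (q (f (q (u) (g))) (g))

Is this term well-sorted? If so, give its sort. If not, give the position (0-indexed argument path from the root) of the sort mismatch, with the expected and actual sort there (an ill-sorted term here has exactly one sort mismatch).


      (u) : A
      (g) : B
    (q (u) (g)) : B
  (f (q (u) (g))) : A
  (g) : B
(q (f (q (u) (g))) (g)) : B

well-sorted; sort = B


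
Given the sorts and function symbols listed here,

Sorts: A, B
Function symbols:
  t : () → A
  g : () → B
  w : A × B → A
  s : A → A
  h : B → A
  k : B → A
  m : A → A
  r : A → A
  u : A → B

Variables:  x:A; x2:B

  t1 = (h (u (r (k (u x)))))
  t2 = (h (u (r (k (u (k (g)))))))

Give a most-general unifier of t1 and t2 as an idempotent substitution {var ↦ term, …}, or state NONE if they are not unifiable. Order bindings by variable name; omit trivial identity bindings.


{x ↦ (k (g))}


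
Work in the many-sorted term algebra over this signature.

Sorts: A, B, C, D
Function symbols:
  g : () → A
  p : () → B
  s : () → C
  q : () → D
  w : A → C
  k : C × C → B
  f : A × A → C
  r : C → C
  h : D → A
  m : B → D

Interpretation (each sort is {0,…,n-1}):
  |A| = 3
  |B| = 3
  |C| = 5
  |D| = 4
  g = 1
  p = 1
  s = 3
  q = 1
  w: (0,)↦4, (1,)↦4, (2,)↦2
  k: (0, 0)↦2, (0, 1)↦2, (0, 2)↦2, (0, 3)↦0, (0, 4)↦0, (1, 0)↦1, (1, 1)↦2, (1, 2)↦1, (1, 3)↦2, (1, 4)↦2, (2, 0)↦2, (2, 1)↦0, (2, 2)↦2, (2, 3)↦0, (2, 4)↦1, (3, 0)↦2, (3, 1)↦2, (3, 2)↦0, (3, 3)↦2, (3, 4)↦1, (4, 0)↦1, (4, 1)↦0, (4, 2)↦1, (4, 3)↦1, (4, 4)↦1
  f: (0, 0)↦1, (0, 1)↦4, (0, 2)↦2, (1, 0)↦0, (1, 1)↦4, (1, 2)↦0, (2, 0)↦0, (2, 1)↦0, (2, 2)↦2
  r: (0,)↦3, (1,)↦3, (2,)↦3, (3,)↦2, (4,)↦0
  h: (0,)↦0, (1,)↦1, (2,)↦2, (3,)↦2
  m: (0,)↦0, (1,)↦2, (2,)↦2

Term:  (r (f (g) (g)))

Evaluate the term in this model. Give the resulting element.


value = 0

  g = 1
  g = 1
  (f (g) (g)) = f(1, 1) = 4
  (r (f (g) (g))) = r(4,) = 0


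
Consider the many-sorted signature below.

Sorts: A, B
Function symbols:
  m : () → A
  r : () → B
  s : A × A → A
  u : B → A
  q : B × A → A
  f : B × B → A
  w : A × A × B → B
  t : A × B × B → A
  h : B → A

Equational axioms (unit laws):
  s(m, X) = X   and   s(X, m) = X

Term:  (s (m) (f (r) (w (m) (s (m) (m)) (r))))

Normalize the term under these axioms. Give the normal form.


normal form = (f (r) (w (m) (m) (r)))

1. (s (m) (f (r) (w (m) (s (m) (m)) (r))))  →  (f (r) (w (m) (s (m) (m)) (r)))
2. (f (r) (w (m) (s (m) (m)) (r)))  →  (f (r) (w (m) (m) (r)))


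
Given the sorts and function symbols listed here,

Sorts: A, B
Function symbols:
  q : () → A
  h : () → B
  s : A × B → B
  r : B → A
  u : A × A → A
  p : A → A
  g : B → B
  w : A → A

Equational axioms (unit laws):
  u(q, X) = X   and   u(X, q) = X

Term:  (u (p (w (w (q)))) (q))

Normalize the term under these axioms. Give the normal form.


normal form = (p (w (w (q))))

1. (u (p (w (w (q)))) (q))  →  (p (w (w (q))))


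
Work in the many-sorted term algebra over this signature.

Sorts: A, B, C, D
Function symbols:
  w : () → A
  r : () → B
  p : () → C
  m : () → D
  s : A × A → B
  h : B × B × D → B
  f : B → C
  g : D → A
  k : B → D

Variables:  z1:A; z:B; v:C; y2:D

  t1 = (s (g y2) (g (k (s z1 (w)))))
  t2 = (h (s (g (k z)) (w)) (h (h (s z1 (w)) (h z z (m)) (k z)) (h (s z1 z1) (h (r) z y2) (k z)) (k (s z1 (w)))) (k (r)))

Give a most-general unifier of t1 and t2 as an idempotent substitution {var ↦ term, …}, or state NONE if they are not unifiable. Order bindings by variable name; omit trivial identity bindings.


NONE (not unifiable)

head clash or occurs-check failure — not unifiable


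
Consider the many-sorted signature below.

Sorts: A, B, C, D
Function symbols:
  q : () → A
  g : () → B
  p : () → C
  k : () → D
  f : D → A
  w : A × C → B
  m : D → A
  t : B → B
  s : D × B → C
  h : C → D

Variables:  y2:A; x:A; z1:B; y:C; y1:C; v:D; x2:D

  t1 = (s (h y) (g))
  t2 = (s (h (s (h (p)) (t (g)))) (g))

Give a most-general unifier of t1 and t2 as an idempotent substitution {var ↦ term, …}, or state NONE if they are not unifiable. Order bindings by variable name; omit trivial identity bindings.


{y ↦ (s (h (p)) (t (g)))}


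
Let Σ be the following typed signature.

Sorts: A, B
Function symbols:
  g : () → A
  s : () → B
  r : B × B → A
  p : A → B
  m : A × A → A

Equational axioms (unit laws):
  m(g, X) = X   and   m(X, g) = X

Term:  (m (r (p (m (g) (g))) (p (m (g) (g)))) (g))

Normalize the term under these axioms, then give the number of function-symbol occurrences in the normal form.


1. (m (r (p (m (g) (g))) (p (m (g) (g)))) (g))  →  (r (p (m (g) (g))) (p (m (g) (g))))
2. (r (p (m (g) (g))) (p (m (g) (g))))  →  (r (p (g)) (p (m (g) (g))))
3. (r (p (g)) (p (m (g) (g))))  →  (r (p (g)) (p (g)))
normal form: (r (p (g)) (p (g)))

size = 5


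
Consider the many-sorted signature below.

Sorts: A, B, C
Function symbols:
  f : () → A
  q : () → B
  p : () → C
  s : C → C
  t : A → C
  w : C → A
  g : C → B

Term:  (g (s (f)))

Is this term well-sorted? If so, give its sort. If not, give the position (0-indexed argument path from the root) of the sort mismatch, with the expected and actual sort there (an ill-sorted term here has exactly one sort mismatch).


ill-sorted at position [0, 0]: expected C, got A

    (f) : A
  (s (f)) : ✗ arg 0 at [0, 0] has sort A, expected C


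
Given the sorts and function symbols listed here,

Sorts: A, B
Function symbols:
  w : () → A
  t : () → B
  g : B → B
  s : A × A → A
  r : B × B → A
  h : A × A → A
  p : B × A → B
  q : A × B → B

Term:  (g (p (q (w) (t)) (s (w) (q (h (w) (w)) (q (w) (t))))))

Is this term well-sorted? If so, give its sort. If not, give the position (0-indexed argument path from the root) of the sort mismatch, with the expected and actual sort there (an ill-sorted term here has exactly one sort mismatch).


      (w) : A
      (t) : B
    (q (w) (t)) : B
      (w) : A
          (w) : A
          (w) : A
        (h (w) (w)) : A
          (w) : A
          (t) : B
        (q (w) (t)) : B
      (q (h (w) (w)) (q (w) (t))) : B
    (s (w) (q (h (w) (w)) (q (w) (t)))) : ✗ arg 1 at [0, 1, 1] has sort B, expected A

ill-sorted at position [0, 1, 1]: expected A, got B


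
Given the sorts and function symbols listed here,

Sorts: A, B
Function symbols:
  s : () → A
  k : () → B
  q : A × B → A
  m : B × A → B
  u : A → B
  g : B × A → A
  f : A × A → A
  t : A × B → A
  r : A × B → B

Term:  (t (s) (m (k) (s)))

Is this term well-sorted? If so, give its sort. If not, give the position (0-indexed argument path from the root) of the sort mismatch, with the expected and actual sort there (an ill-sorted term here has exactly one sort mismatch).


well-sorted; sort = A

  (s) : A
    (k) : B
    (s) : A
  (m (k) (s)) : B
(t (s) (m (k) (s))) : A


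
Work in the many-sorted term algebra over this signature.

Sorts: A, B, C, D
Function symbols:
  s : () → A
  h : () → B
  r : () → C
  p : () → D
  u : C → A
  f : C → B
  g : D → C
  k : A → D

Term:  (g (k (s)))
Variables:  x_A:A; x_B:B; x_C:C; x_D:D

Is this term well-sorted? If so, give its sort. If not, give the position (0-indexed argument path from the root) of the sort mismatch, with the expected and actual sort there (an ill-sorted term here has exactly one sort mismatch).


    (s) : A
  (k (s)) : D
(g (k (s))) : C

well-sorted; sort = C


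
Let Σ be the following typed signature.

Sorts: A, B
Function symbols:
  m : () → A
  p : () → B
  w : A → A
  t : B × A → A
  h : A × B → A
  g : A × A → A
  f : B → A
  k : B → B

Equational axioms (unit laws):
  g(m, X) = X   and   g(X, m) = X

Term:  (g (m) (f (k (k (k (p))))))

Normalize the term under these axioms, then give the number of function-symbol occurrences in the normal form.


1. (g (m) (f (k (k (k (p))))))  →  (f (k (k (k (p)))))
normal form: (f (k (k (k (p)))))

size = 5


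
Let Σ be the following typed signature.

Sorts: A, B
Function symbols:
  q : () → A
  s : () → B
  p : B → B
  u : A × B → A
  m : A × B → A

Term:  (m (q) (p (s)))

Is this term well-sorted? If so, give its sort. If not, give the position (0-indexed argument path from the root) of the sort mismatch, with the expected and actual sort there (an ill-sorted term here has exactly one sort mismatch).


  (q) : A
    (s) : B
  (p (s)) : B
(m (q) (p (s))) : A

well-sorted; sort = A


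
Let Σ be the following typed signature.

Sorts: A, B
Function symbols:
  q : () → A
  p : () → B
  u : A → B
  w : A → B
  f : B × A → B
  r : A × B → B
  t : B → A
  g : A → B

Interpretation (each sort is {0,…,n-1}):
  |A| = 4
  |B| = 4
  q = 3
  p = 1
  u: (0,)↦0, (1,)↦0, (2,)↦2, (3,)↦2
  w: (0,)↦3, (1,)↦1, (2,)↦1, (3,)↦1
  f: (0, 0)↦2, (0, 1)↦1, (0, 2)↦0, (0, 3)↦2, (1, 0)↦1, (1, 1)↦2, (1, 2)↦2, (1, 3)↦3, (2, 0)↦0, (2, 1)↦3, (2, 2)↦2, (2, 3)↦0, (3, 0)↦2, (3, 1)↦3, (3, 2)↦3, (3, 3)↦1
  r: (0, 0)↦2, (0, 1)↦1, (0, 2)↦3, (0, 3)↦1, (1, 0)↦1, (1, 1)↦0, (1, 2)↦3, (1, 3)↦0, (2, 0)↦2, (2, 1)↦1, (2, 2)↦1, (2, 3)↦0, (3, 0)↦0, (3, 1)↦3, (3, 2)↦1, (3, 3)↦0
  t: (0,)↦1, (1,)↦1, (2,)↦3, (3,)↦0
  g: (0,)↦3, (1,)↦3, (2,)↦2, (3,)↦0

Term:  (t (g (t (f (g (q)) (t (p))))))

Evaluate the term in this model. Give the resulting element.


  q = 3
  (g (q)) = g(3,) = 0
  p = 1
  (t (p)) = t(1,) = 1
  (f (g (q)) (t (p))) = f(0, 1) = 1
  (t (f (g (q)) (t (p)))) = t(1,) = 1
  (g (t (f (g (q)) (t (p))))) = g(1,) = 3
  (t (g (t (f (g (q)) (t (p)))))) = t(3,) = 0

value = 0


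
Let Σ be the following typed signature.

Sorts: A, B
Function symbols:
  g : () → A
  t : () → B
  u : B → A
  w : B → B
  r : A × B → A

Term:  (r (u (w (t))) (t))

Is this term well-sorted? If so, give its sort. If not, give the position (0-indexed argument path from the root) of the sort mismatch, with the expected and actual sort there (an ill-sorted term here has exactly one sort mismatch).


well-sorted; sort = A

      (t) : B
    (w (t)) : B
  (u (w (t))) : A
  (t) : B
(r (u (w (t))) (t)) : A


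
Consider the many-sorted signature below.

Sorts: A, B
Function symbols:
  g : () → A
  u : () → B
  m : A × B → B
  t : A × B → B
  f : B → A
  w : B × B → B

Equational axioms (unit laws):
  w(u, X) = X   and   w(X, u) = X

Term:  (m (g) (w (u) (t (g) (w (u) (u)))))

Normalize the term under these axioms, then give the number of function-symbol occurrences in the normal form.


size = 5

1. (m (g) (w (u) (t (g) (w (u) (u)))))  →  (m (g) (t (g) (w (u) (u))))
2. (m (g) (t (g) (w (u) (u))))  →  (m (g) (t (g) (u)))
normal form: (m (g) (t (g) (u)))


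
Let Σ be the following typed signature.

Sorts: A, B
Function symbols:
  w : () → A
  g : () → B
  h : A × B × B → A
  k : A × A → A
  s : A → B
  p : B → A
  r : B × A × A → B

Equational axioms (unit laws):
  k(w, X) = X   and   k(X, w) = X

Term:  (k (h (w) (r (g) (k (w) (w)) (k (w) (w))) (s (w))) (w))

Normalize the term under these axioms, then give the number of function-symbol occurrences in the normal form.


1. (k (h (w) (r (g) (k (w) (w)) (k (w) (w))) (s (w))) (w))  →  (h (w) (r (g) (k (w) (w)) (k (w) (w))) (s (w)))
2. (h (w) (r (g) (k (w) (w)) (k (w) (w))) (s (w)))  →  (h (w) (r (g) (w) (k (w) (w))) (s (w)))
3. (h (w) (r (g) (w) (k (w) (w))) (s (w)))  →  (h (w) (r (g) (w) (w)) (s (w)))
normal form: (h (w) (r (g) (w) (w)) (s (w)))

size = 8


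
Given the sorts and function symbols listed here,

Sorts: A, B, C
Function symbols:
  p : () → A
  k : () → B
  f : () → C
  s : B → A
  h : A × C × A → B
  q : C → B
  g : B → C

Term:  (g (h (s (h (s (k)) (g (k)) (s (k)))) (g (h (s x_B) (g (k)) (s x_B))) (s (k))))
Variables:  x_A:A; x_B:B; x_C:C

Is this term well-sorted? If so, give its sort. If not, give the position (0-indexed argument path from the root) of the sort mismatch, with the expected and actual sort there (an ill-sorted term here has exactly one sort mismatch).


well-sorted; sort = C

          (k) : B
        (s (k)) : A
          (k) : B
        (g (k)) : C
          (k) : B
        (s (k)) : A
      (h (s (k)) (g (k)) (s (k))) : B
    (s (h (s (k)) (g (k)) (s (k)))) : A
          x_B : B
        (s x_B) : A
          (k) : B
        (g (k)) : C
          x_B : B
        (s x_B) : A
      (h (s x_B) (g (k)) (s x_B)) : B
    (g (h (s x_B) (g (k)) (s x_B))) : C
      (k) : B
    (s (k)) : A
  (h (s (h (s (k)) (g (k)) (s (k)))) (g (h (s x_B) (g (k)) (s x_B))) (s (k))) : B
(g (h (s (h (s (k)) (g (k)) (s (k)))) (g (h (s x_B) (g (k)) (s x_B))) (s (k)))) : C


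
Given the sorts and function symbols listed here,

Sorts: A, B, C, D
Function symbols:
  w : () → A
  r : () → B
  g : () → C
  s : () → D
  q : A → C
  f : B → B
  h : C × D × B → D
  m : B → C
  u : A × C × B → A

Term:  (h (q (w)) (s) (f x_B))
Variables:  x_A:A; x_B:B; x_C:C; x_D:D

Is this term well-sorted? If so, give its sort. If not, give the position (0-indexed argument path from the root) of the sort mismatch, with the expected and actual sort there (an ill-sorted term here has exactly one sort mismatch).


well-sorted; sort = D

    (w) : A
  (q (w)) : C
  (s) : D
    x_B : B
  (f x_B) : B
(h (q (w)) (s) (f x_B)) : D


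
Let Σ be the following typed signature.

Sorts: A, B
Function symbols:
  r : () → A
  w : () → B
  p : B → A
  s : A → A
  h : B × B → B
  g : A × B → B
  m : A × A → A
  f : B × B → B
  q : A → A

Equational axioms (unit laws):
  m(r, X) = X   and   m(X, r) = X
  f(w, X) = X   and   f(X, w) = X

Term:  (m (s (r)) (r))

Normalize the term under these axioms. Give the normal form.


normal form = (s (r))

1. (m (s (r)) (r))  →  (s (r))


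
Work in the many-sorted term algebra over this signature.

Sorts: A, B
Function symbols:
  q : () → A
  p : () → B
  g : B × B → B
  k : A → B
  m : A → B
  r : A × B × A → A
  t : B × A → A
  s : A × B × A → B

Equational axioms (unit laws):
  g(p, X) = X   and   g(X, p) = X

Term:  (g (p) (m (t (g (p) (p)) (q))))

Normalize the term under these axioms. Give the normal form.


normal form = (m (t (p) (q)))

1. (g (p) (m (t (g (p) (p)) (q))))  →  (m (t (g (p) (p)) (q)))
2. (m (t (g (p) (p)) (q)))  →  (m (t (p) (q)))


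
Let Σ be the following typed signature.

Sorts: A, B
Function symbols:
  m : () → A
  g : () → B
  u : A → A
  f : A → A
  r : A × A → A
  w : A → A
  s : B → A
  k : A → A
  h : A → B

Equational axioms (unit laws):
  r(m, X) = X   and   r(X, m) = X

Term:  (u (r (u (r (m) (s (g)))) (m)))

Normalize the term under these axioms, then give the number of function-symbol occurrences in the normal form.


size = 4

1. (u (r (u (r (m) (s (g)))) (m)))  →  (u (u (r (m) (s (g)))))
2. (u (u (r (m) (s (g)))))  →  (u (u (s (g))))
normal form: (u (u (s (g))))


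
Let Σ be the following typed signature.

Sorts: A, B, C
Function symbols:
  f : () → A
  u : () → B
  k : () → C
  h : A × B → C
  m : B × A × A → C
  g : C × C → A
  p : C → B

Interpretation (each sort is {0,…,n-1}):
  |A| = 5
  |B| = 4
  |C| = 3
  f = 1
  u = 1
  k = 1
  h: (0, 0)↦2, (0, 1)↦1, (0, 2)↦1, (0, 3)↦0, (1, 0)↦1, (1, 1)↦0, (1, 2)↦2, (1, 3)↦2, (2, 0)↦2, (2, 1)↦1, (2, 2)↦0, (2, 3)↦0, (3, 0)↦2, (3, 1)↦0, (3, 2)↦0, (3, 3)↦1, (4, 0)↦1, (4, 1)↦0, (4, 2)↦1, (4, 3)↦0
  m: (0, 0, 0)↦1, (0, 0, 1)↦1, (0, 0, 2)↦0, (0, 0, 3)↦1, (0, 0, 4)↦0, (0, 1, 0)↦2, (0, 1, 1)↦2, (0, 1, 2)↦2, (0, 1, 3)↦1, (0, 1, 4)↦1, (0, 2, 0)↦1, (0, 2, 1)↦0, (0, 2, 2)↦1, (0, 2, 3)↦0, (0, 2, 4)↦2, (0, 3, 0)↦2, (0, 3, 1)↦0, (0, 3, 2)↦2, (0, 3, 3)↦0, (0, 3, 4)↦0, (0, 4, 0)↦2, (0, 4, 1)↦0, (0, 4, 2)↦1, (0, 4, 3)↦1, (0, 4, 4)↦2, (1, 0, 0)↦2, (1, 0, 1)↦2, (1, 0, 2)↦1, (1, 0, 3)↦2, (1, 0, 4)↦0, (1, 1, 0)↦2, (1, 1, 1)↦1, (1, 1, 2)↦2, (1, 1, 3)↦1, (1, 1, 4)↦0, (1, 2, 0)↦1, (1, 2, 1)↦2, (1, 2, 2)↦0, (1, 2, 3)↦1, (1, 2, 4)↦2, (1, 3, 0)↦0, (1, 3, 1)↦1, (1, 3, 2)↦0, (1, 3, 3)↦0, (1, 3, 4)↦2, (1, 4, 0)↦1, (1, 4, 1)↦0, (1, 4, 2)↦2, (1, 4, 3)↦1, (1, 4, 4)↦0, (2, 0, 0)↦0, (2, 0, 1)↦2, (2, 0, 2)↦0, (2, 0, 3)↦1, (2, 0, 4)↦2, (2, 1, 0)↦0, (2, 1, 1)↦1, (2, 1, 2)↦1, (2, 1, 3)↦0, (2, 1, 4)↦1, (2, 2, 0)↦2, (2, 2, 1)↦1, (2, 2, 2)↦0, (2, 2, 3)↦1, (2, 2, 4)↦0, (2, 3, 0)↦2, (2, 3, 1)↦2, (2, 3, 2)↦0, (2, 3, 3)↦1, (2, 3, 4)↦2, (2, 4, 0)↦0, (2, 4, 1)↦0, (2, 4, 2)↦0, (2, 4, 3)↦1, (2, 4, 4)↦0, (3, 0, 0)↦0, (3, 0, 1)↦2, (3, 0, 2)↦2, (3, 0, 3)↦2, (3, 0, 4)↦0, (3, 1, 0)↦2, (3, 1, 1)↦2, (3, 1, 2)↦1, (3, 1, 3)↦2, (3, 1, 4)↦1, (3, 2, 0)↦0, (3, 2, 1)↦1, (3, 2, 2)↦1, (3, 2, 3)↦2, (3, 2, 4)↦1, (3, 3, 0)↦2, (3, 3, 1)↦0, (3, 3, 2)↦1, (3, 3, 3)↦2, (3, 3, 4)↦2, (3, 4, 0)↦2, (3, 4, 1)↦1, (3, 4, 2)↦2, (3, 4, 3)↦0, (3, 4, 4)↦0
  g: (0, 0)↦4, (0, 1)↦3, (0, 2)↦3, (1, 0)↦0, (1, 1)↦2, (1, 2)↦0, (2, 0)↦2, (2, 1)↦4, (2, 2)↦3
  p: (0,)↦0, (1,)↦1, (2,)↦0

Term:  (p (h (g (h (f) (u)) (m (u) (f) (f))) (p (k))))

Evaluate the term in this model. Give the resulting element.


  f = 1
  u = 1
  (h (f) (u)) = h(1, 1) = 0
  u = 1
  f = 1
  f = 1
  (m (u) (f) (f)) = m(1, 1, 1) = 1
  (g (h (f) (u)) (m (u) (f) (f))) = g(0, 1) = 3
  k = 1
  (p (k)) = p(1,) = 1
  (h (g (h (f) (u)) (m (u) (f) (f))) (p (k))) = h(3, 1) = 0
  (p (h (g (h (f) (u)) (m (u) (f) (f))) (p (k)))) = p(0,) = 0

value = 0
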